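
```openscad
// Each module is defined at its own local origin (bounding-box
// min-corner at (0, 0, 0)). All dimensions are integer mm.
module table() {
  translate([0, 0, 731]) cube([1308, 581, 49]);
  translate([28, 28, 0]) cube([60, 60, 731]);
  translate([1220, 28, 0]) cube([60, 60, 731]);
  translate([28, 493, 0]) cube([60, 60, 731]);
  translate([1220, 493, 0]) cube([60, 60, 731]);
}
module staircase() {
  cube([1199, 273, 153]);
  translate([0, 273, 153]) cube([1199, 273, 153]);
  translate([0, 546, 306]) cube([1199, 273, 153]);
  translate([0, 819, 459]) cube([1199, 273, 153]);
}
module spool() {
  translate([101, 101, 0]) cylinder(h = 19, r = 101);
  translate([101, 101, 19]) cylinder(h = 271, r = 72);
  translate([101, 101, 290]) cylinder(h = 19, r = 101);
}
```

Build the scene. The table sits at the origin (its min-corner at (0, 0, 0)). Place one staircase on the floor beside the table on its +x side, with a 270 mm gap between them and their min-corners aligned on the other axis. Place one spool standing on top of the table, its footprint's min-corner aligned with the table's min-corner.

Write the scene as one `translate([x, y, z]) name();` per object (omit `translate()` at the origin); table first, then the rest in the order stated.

table();
translate([1578, 0, 0]) staircase();
translate([0, 0, 780]) spool();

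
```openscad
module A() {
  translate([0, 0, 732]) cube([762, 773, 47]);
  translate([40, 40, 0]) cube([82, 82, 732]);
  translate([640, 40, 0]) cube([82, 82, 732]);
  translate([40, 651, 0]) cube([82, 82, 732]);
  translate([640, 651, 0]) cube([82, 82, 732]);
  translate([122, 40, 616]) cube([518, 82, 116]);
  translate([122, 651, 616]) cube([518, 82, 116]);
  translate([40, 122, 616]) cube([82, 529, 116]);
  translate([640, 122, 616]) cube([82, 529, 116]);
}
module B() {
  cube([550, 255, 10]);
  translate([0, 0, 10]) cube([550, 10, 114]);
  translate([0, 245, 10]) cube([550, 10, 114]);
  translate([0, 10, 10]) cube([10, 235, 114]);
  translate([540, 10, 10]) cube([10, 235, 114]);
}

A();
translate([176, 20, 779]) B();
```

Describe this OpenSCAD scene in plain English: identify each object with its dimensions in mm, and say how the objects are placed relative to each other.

A is a table: top 762 mm (x) × 773 mm (y), 47 mm thick, upper face at z = 779 mm, on four 82×82 mm square legs, each inset 40 mm from the nearest pair of top edges, running from z = 0 to the bottom of the top. Four apron rails, 82 mm thick and 116 mm tall, run between adjacent legs with their top edges flush with the underside of the top and their outer faces flush with the legs' outer faces.

B is an open storage box with external size 550×255×124 mm and wall thickness 10 mm (the base is also 10 mm thick). The base covers the whole footprint; the four walls stand on the base, with the y-facing walls full-width and the x-facing walls fitting between their inner faces.

The open box is on top of the table.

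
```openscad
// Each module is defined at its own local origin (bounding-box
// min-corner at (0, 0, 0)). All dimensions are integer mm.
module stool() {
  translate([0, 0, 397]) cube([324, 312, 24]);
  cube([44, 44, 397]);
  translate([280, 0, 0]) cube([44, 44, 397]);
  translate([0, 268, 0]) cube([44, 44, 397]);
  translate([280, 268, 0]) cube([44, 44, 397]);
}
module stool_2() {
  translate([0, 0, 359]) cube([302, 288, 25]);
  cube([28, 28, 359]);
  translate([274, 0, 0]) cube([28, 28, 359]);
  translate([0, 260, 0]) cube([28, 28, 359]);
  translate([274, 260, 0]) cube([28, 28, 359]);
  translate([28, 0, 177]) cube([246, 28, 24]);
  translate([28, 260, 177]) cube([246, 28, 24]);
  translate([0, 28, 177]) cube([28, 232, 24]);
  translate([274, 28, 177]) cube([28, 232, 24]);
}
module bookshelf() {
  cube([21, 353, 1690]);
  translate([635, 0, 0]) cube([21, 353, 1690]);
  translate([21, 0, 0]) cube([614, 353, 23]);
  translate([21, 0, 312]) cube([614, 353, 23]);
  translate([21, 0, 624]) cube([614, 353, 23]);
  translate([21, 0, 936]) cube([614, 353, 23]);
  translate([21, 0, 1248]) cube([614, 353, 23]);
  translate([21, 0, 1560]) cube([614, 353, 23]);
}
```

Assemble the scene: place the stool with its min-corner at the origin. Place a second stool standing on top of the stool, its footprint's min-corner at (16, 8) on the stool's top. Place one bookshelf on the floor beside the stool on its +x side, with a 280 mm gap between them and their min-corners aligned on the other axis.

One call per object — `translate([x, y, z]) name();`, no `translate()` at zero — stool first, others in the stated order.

stool();
translate([16, 8, 421]) stool_2();
translate([604, 0, 0]) bookshelf();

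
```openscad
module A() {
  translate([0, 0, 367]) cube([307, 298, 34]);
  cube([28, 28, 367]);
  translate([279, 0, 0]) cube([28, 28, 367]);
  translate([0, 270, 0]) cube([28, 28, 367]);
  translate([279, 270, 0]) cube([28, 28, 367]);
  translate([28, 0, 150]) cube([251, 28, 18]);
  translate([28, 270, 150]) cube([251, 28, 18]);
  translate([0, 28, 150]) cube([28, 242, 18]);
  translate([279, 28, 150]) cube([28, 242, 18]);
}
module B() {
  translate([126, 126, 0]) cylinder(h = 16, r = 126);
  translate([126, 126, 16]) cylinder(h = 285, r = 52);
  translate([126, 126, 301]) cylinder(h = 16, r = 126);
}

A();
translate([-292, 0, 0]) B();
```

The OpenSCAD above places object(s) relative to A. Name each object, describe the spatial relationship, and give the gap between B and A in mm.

A is a stool. B is a spool. The spool is on the floor beside the stool on its −x side. The gap between the spool and the stool is 40 mm.

The spool's nearest face is 40 mm from the stool's −x face.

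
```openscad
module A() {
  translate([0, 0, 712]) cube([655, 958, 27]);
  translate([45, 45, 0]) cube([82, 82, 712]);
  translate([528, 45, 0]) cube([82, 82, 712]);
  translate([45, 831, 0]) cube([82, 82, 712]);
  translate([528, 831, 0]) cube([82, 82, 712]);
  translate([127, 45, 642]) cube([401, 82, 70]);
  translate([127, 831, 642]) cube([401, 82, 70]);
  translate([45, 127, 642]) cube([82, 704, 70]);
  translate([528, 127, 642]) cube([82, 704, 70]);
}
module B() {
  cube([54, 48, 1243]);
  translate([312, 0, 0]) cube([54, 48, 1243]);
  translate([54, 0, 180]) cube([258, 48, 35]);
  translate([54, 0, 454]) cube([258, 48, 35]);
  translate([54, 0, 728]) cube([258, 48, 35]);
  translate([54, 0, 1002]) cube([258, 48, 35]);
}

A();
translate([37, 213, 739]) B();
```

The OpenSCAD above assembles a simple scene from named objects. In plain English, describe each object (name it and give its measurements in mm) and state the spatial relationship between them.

A is a table: top 655 mm (x) × 958 mm (y), 27 mm thick, upper face at z = 739 mm, on four 82×82 mm square legs, each inset 45 mm from the nearest pair of top edges, running from z = 0 to the bottom of the top. Four apron rails, 82 mm thick and 70 mm tall, run between adjacent legs with their top edges flush with the underside of the top and their outer faces flush with the legs' outer faces.

B is a wooden ladder with two side rails of 54×48 mm section and 1243 mm height, set 366 mm apart overall. Between them run 4 rectangular rungs (48 mm deep, 35 mm thick), front faces flush with the rails' −y face. The bottom of the first rung is 180 mm above the floor and each subsequent rung is 274 mm higher than the one below.

The ladder is on top of the table.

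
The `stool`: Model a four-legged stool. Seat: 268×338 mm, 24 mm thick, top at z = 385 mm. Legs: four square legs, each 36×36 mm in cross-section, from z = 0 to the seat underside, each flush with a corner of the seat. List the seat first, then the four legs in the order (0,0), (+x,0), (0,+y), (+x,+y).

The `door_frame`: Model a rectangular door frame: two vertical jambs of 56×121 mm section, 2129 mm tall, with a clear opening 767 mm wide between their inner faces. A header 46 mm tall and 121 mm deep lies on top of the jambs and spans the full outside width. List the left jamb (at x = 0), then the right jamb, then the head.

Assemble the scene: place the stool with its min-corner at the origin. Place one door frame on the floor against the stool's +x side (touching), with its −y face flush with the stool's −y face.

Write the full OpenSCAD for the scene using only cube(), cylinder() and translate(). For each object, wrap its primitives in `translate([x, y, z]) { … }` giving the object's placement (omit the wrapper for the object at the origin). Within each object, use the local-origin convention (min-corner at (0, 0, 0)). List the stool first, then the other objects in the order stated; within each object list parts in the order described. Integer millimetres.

translate([0, 0, 361]) cube([268, 338, 24]);
cube([36, 36, 361]);
translate([232, 0, 0]) cube([36, 36, 361]);
translate([0, 302, 0]) cube([36, 36, 361]);
translate([232, 302, 0]) cube([36, 36, 361]);
translate([268, 0, 0]) {
  cube([56, 121, 2129]);
  translate([823, 0, 0]) cube([56, 121, 2129]);
  translate([0, 0, 2129]) cube([879, 121, 46]);
}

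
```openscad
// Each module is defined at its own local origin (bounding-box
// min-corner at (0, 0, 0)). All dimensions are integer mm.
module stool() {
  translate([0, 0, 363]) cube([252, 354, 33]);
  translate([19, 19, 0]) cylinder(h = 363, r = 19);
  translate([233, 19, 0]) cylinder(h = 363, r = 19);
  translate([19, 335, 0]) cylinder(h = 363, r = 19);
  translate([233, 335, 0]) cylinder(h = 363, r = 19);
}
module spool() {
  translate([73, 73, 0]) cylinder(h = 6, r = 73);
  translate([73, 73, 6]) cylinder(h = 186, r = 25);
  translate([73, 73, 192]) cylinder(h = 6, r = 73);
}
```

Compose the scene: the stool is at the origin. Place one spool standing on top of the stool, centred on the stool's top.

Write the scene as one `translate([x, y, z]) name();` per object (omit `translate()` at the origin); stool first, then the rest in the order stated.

stool();
translate([53, 104, 396]) spool();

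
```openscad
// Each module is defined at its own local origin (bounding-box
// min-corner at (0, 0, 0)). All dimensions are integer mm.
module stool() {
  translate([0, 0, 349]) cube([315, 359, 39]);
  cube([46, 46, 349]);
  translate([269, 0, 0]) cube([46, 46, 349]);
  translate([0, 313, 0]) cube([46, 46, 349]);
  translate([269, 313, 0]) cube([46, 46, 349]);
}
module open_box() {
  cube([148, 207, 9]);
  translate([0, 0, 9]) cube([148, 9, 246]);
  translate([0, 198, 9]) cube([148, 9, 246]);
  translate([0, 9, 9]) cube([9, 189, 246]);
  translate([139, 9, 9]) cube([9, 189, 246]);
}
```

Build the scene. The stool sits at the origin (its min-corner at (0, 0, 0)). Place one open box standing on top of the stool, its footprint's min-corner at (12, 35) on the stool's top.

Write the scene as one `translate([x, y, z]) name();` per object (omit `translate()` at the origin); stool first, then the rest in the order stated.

stool();
translate([12, 35, 388]) open_box();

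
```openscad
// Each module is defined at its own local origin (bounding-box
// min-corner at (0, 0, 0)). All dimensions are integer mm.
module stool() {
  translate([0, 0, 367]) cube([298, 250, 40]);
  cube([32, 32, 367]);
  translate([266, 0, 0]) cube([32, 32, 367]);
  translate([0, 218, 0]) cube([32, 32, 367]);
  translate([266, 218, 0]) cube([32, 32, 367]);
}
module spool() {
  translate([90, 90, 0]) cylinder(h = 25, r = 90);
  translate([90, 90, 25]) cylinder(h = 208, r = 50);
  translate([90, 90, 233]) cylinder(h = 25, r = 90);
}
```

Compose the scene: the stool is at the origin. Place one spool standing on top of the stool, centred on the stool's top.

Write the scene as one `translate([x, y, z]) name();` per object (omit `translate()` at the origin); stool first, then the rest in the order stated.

stool();
translate([59, 35, 407]) spool();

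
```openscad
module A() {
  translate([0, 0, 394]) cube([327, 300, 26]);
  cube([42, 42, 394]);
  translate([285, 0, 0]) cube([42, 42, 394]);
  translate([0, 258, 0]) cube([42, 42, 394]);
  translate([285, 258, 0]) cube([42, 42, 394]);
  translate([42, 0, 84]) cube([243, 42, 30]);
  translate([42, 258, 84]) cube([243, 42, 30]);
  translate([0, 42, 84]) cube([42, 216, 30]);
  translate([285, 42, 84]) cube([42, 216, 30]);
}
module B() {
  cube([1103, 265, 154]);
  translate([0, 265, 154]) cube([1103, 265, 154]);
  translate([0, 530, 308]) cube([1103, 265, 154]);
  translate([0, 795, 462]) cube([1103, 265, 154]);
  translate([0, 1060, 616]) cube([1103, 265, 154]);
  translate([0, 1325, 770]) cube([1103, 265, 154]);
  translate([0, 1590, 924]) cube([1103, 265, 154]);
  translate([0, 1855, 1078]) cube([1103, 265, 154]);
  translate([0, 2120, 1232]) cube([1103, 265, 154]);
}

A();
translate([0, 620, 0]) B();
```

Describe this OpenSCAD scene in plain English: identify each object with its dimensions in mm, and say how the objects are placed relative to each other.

A is a four-legged stool. The seat is a 327×300×26 mm slab whose top surface is at z = 420 mm; four square legs, each 42×42 mm in cross-section, run from the floor (z = 0) to the underside of the seat, each flush with a corner of the seat. Four stretchers, 42 mm wide and 30 mm tall, connect adjacent legs with their undersides at z = 84 mm, each running between the inner faces of the legs it joins and aligned with the legs' outer faces on the other axis.

B is a straight staircase of 9 solid steps. Each step is 1103 mm wide (x), 265 mm deep (y, the going) and 154 mm tall (the rise). The first step rests on the floor; each subsequent step sits one going further in +y and one rise higher in +z, directly behind and above the previous step with no overlap.

The staircase is on the floor beside the stool on its +y side.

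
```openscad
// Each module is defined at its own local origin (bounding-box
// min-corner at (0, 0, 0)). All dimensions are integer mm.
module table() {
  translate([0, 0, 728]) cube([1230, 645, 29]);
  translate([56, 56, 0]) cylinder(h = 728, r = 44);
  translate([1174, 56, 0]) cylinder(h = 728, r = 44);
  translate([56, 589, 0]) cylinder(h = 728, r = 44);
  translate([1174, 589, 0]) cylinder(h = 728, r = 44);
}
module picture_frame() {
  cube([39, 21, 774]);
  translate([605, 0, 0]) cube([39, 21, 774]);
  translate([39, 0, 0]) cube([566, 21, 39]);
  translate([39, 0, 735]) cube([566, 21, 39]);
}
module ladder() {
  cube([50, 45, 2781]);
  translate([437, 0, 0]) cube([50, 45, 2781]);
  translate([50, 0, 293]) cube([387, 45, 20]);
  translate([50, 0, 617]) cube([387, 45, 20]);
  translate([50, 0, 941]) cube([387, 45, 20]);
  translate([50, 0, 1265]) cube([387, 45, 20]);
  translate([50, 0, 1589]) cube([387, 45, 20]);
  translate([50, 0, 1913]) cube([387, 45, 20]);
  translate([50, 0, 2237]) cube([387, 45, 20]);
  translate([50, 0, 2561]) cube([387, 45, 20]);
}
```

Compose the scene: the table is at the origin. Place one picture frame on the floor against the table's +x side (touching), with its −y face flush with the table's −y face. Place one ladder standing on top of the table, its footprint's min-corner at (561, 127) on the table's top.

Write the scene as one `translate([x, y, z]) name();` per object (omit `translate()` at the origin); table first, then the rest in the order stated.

table();
translate([1230, 0, 0]) picture_frame();
translate([561, 127, 757]) ladder();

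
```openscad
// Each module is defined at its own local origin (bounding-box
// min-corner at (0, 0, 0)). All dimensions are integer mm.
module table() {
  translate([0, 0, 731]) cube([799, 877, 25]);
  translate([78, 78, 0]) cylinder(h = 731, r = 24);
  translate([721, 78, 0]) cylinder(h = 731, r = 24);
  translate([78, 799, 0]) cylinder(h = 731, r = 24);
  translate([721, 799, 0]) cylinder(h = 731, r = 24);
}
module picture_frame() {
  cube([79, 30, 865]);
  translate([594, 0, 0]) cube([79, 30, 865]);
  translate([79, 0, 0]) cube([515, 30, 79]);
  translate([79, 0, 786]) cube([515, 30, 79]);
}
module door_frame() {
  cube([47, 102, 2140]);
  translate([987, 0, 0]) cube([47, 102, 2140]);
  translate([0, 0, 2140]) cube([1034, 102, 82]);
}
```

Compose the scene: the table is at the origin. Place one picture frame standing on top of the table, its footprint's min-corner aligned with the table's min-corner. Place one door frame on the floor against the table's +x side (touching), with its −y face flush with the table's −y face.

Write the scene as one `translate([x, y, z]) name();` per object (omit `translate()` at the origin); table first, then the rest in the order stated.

table();
translate([0, 0, 756]) picture_frame();
translate([799, 0, 0]) door_frame();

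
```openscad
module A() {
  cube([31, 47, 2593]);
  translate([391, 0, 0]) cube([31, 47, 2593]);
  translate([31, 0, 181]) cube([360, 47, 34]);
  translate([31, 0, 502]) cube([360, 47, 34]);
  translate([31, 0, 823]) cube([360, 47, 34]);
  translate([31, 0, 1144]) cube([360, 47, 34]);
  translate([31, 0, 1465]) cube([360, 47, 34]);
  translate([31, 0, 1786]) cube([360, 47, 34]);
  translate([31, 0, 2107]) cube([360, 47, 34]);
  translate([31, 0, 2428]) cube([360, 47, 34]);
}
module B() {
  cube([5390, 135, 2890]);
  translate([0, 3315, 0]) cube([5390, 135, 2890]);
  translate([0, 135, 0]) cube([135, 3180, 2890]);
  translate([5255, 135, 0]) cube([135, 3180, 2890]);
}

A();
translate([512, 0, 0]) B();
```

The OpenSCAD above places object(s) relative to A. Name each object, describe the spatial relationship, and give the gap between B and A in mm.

The house frame's nearest face is 90 mm from the ladder's +x face.

A is a ladder. B is a house frame. The house frame is on the floor beside the ladder on its +x side. The gap between the house frame and the ladder is 90 mm.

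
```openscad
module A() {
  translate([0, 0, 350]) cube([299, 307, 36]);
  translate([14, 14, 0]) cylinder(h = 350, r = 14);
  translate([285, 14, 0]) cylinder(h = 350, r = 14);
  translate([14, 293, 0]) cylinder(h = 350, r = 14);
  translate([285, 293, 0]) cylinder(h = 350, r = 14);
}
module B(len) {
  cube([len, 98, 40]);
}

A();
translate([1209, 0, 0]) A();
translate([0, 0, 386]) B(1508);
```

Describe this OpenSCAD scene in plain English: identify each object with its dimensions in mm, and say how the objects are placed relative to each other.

A is a simple wooden stool: a rectangular seat 299 mm (x) by 307 mm (y), 36 mm thick, top face at z = 386 mm, on four round legs, each 28 mm in diameter. The legs rest on z = 0, each leg's axis is inset half a diameter from the nearest pair of seat edges (so the leg's bounding box is flush with the corner).

B is a rectangular beam 1508 mm long (x), 98 mm deep (y), 40 mm thick (z).

The beam spans the tops of two stools placed 910 mm apart, resting at z = 386 mm.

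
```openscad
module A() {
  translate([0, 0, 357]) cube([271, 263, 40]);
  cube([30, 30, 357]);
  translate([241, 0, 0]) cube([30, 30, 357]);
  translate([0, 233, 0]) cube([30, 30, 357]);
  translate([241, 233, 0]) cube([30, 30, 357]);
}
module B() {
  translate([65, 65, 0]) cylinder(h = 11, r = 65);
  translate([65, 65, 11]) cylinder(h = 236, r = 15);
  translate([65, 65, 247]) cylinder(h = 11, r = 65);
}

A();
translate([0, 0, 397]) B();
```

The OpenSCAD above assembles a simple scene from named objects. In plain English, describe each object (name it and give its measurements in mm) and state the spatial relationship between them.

A is a four-legged stool. The seat is 271×263 mm, 40 mm thick, top at z = 397 mm. It stands on four square legs, each 30×30 mm in cross-section, from z = 0 to the seat underside, each flush with a corner of the seat.

B is a spool: two coaxial disc flanges of radius 65 mm and thickness 11 mm, joined by a core cylinder of radius 15 mm and height 236 mm. The lower flange rests on z = 0 and the three cylinders share a vertical axis.

The spool is on top of the stool.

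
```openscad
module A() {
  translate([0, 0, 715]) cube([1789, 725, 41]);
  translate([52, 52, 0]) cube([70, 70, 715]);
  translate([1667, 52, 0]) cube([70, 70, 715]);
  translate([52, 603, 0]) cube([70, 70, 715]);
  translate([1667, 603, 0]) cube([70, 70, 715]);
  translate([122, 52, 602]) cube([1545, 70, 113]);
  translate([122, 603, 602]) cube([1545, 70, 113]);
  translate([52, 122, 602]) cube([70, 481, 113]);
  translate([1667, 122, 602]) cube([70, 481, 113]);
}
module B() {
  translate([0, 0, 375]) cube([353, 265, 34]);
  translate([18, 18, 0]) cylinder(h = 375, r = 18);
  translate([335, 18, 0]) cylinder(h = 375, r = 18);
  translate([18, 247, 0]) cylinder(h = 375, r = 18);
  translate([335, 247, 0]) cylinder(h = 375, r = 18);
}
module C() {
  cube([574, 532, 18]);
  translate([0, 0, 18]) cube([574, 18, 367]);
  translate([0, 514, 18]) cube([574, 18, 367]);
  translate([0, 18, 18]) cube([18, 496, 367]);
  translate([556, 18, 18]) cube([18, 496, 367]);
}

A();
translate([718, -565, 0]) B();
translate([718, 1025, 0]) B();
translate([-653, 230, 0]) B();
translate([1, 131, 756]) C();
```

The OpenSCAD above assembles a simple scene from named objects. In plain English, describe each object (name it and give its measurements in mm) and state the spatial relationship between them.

A is a rectangular dining table. The top is 1789×725×41 mm with its upper surface at z = 756 mm. It stands on four 70×70 mm square legs, each inset 52 mm from the nearest pair of top edges, running from the floor to the underside of the top. Four apron rails, 70 mm thick and 113 mm tall, run between adjacent legs with their top edges flush with the underside of the top and their outer faces flush with the legs' outer faces.

B is a simple wooden stool: a rectangular seat 353 mm (x) by 265 mm (y), 34 mm thick, top face at z = 409 mm, on four round legs, each 36 mm in diameter. The legs rest on z = 0, each leg's axis is inset half a diameter from the nearest pair of seat edges (so the leg's bounding box is flush with the corner).

C is an open storage box with external size 574×532×385 mm and wall thickness 18 mm (the base is also 18 mm thick). The base covers the whole footprint; the four walls stand on the base, with the y-facing walls full-width and the x-facing walls fitting between their inner faces.

Three stools sit around the table at the −y, +y, −x sides. The open box is on top of the table.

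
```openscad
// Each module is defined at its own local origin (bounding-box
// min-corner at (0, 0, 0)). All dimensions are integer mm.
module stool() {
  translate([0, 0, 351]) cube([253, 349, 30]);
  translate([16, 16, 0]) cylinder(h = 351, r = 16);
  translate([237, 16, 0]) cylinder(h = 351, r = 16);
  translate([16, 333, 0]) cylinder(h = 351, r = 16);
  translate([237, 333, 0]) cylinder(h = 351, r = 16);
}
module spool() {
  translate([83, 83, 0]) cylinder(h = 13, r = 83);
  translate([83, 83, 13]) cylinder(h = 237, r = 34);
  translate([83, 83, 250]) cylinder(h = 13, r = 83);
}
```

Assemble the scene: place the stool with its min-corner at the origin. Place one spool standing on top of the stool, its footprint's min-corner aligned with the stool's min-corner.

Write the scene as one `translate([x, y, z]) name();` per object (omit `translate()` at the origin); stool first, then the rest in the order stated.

stool();
translate([0, 0, 381]) spool();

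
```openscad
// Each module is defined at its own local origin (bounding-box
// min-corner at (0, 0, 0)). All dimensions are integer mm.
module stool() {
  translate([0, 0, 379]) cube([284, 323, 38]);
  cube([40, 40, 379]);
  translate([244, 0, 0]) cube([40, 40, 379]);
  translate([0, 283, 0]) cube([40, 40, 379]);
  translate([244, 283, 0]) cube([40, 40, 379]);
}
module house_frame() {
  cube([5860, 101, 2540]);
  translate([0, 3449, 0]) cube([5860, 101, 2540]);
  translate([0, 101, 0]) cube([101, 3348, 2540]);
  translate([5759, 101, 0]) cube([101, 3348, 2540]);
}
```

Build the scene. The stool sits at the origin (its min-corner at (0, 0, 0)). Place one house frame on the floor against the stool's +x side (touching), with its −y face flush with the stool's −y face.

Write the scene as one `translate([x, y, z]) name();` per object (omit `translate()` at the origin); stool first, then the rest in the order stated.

stool();
translate([284, 0, 0]) house_frame();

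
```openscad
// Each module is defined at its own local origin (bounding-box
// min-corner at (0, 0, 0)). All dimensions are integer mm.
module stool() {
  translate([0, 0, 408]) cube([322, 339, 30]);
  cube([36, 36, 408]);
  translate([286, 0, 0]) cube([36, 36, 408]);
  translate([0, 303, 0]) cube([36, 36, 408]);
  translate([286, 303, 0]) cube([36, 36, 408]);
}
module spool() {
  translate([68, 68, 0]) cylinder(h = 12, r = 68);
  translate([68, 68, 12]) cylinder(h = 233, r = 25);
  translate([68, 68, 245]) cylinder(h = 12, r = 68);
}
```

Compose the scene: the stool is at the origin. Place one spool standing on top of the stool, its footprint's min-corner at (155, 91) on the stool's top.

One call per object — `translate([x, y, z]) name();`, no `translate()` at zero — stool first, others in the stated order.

stool();
translate([155, 91, 438]) spool();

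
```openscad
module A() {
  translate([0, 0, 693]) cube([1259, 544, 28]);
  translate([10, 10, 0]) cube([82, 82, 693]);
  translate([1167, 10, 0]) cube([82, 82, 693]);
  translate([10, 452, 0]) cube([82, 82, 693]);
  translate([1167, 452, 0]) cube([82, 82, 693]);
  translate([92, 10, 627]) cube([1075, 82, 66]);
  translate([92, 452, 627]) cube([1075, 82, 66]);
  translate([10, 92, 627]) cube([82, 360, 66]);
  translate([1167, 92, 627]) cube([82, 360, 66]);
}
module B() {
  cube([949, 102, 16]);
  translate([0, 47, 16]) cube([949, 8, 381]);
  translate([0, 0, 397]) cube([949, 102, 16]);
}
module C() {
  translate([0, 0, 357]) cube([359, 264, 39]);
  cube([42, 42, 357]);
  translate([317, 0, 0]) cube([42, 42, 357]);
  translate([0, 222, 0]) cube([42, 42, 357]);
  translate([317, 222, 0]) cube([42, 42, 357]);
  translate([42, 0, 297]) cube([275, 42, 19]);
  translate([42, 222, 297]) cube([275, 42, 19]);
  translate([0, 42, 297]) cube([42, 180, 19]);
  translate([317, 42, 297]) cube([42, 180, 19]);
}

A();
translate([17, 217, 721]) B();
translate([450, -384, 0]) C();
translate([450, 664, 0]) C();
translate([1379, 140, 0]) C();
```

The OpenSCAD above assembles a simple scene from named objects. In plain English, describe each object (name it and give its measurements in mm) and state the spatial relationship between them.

A is a table: top 1259 mm (x) × 544 mm (y), 28 mm thick, upper face at z = 721 mm, on four 82×82 mm square legs, each inset 10 mm from the nearest pair of top edges, running from z = 0 to the bottom of the top. Four apron rails, 82 mm thick and 66 mm tall, run between adjacent legs with their top edges flush with the underside of the top and their outer faces flush with the legs' outer faces.

B is an I-beam lying along x, 949 mm long. Overall section height 413 mm. Two flanges 102 mm wide (y) and 16 mm thick, one on the floor and one at the top; a web 8 mm thick runs between them, centred on the flange width.

C is a four-legged stool. The seat is 359×264 mm, 39 mm thick, top at z = 396 mm. It stands on four square legs, each 42×42 mm in cross-section, from z = 0 to the seat underside, each flush with a corner of the seat. Four stretchers, 42 mm wide and 19 mm tall, connect adjacent legs with their undersides at z = 297 mm, each running between the inner faces of the legs it joins and aligned with the legs' outer faces on the other axis.

The I-beam is on top of the table. Three stools sit around the table at the −y, +y, +x sides.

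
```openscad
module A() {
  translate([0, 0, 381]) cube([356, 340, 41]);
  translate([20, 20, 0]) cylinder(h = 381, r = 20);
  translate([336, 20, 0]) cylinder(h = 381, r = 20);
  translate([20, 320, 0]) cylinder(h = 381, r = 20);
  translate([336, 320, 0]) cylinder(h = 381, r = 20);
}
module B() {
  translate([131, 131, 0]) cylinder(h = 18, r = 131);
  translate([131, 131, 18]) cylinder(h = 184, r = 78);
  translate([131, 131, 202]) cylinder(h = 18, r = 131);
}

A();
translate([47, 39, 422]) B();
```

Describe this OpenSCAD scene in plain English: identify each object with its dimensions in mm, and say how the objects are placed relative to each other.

A is a simple wooden stool: a rectangular seat 356 mm (x) by 340 mm (y), 41 mm thick, top face at z = 422 mm, on four round legs, each 40 mm in diameter. The legs rest on z = 0, each leg's axis is inset half a diameter from the nearest pair of seat edges (so the leg's bounding box is flush with the corner).

B is a spool: two coaxial disc flanges of radius 131 mm and thickness 18 mm, joined by a core cylinder of radius 78 mm and height 184 mm. The lower flange rests on z = 0 and the three cylinders share a vertical axis.

The spool is on top of the stool, centred.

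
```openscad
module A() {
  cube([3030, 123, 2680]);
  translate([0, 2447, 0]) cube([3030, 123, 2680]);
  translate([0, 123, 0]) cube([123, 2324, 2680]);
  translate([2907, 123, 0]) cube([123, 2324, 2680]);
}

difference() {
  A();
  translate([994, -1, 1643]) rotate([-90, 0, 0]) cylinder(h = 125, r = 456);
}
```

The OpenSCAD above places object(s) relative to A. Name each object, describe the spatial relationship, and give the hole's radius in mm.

The subtracted cylinder has r = 456 mm.

A is a house frame. The house frame has a circular hole through its front wall. The hole's radius is 456 mm.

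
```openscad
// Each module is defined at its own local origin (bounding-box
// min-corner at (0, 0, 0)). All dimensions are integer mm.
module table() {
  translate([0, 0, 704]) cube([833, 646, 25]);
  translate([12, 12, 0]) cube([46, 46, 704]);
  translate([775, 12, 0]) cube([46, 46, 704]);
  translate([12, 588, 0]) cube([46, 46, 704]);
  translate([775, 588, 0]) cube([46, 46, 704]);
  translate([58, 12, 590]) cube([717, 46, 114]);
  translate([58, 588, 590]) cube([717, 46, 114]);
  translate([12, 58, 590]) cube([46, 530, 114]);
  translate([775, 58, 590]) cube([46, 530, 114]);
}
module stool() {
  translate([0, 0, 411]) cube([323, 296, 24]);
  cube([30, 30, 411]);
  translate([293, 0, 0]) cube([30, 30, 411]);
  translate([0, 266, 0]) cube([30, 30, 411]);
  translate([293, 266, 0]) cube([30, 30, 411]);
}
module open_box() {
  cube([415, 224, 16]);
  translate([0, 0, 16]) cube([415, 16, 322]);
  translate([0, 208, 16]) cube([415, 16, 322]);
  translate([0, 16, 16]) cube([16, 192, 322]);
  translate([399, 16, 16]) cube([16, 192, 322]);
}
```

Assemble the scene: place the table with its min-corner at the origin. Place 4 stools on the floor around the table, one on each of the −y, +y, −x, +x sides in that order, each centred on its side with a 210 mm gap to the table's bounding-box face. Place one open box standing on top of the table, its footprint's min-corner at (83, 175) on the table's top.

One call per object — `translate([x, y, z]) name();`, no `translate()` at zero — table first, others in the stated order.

table();
translate([255, -506, 0]) stool();
translate([255, 856, 0]) stool();
translate([-533, 175, 0]) stool();
translate([1043, 175, 0]) stool();
translate([83, 175, 729]) open_box();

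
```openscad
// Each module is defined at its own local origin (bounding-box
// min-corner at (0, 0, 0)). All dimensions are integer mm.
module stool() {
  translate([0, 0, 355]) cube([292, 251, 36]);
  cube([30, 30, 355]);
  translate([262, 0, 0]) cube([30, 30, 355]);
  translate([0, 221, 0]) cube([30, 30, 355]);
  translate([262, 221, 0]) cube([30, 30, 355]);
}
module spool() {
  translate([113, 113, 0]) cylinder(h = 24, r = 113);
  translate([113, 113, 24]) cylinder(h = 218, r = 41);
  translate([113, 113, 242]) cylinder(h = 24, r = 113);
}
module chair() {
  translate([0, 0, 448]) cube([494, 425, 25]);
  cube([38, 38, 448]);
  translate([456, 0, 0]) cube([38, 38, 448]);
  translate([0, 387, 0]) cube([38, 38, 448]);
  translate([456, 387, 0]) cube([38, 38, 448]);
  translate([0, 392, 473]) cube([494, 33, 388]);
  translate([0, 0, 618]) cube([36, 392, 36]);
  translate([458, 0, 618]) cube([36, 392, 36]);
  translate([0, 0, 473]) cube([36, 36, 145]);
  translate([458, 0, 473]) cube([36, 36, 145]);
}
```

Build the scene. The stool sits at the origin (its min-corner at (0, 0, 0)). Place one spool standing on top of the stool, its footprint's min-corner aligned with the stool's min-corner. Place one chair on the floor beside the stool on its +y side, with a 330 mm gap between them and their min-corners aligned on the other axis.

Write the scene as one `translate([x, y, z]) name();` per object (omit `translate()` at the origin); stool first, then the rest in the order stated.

stool();
translate([0, 0, 391]) spool();
translate([0, 581, 0]) chair();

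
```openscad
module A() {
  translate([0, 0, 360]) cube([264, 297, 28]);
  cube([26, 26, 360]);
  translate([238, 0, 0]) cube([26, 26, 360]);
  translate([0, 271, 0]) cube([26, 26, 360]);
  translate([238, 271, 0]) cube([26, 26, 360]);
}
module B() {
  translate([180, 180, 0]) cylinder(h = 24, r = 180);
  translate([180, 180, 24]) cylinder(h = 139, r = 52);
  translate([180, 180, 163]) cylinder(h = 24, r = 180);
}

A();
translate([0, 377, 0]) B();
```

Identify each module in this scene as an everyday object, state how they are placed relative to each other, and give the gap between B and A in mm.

A is a stool. B is a spool. The spool is on the floor beside the stool on its +y side. The gap between the spool and the stool is 80 mm.

The spool's nearest face is 80 mm from the stool's +y face.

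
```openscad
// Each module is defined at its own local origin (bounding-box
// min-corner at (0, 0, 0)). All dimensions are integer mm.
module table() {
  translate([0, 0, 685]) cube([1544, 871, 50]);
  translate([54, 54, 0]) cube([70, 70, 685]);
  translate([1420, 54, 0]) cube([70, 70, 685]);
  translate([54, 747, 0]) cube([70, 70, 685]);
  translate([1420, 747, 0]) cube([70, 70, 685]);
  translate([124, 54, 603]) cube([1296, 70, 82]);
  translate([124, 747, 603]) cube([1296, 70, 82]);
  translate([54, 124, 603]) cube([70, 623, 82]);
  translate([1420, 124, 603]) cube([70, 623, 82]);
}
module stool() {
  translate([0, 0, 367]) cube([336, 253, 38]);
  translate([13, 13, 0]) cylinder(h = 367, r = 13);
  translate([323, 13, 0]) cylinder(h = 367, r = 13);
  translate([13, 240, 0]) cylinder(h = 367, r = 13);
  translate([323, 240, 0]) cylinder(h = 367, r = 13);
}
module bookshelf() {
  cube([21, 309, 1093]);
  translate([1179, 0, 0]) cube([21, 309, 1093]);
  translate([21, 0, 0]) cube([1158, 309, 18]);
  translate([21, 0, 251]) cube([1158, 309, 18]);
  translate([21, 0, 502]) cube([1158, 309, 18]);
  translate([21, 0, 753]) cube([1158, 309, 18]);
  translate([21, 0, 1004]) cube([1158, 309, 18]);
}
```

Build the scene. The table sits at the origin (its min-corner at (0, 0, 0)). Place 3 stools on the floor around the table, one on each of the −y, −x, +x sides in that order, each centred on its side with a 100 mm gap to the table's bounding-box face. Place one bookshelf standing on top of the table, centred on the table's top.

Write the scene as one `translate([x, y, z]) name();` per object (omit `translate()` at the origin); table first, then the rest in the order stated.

table();
translate([604, -353, 0]) stool();
translate([-436, 309, 0]) stool();
translate([1644, 309, 0]) stool();
translate([172, 281, 735]) bookshelf();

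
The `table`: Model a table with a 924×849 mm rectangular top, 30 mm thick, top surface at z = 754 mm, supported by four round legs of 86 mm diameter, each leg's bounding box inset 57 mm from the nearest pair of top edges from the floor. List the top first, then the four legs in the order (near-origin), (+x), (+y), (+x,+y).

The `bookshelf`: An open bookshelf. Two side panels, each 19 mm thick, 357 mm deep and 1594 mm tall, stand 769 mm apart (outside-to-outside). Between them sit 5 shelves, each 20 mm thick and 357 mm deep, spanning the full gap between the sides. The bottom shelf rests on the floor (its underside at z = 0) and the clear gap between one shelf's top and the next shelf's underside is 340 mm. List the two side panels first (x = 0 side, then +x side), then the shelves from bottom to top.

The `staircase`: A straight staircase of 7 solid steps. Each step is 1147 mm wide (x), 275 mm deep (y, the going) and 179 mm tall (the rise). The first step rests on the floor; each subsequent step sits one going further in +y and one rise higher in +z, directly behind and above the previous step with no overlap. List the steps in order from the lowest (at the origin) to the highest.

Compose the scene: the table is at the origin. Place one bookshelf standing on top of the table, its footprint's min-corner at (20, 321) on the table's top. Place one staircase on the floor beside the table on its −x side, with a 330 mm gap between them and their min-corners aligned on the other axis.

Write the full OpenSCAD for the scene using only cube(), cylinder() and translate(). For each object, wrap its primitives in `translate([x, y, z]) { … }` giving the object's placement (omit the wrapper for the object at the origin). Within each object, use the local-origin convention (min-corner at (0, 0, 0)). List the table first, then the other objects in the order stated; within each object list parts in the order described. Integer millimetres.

translate([0, 0, 724]) cube([924, 849, 30]);
translate([100, 100, 0]) cylinder(h = 724, r = 43);
translate([824, 100, 0]) cylinder(h = 724, r = 43);
translate([100, 749, 0]) cylinder(h = 724, r = 43);
translate([824, 749, 0]) cylinder(h = 724, r = 43);
translate([20, 321, 754]) {
  cube([19, 357, 1594]);
  translate([750, 0, 0]) cube([19, 357, 1594]);
  translate([19, 0, 0]) cube([731, 357, 20]);
  translate([19, 0, 360]) cube([731, 357, 20]);
  translate([19, 0, 720]) cube([731, 357, 20]);
  translate([19, 0, 1080]) cube([731, 357, 20]);
  translate([19, 0, 1440]) cube([731, 357, 20]);
}
translate([-1477, 0, 0]) {
  cube([1147, 275, 179]);
  translate([0, 275, 179]) cube([1147, 275, 179]);
  translate([0, 550, 358]) cube([1147, 275, 179]);
  translate([0, 825, 537]) cube([1147, 275, 179]);
  translate([0, 1100, 716]) cube([1147, 275, 179]);
  translate([0, 1375, 895]) cube([1147, 275, 179]);
  translate([0, 1650, 1074]) cube([1147, 275, 179]);
}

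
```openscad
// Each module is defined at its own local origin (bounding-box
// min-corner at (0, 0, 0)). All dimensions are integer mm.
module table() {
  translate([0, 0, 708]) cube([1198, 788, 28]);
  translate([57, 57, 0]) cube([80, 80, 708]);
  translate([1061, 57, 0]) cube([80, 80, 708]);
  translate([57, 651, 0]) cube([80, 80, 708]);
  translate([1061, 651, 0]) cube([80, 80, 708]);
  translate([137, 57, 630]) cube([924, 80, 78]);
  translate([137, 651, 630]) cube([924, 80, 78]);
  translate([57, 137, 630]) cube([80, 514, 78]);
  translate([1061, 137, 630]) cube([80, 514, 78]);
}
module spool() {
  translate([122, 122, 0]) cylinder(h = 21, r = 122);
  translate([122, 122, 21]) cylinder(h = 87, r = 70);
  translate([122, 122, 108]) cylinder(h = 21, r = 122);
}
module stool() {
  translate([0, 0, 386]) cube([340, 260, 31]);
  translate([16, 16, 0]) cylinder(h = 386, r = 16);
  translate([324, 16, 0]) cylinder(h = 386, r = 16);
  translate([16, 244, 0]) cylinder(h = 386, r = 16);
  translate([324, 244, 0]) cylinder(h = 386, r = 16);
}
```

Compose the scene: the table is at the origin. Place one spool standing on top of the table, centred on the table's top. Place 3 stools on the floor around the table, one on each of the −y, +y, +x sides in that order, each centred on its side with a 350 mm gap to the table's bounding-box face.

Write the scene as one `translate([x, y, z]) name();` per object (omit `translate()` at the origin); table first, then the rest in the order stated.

table();
translate([477, 272, 736]) spool();
translate([429, -610, 0]) stool();
translate([429, 1138, 0]) stool();
translate([1548, 264, 0]) stool();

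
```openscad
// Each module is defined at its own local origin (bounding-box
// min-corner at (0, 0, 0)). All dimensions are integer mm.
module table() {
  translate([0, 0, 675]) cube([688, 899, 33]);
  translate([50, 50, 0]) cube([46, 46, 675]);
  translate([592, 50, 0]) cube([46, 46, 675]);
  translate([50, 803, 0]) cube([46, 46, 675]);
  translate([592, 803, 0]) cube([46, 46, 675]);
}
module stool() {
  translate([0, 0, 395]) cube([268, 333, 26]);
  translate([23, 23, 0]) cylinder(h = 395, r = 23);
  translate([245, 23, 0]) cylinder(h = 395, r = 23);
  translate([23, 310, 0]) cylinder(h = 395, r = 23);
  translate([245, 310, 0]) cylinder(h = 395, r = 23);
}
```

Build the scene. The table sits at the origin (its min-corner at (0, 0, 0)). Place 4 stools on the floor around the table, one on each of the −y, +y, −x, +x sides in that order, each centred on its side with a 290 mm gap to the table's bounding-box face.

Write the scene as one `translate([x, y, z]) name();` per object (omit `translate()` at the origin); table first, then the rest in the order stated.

table();
translate([210, -623, 0]) stool();
translate([210, 1189, 0]) stool();
translate([-558, 283, 0]) stool();
translate([978, 283, 0]) stool();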